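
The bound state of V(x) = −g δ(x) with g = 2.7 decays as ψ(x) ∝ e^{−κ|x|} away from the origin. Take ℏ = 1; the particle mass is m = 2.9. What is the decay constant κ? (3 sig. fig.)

κ = 7.83

Integrating the TISE across x = 0 gives the cusp condition ψ'(0⁺) − ψ'(0⁻) = −(2mg/ℏ²)ψ(0).
With ψ ∝ e^{−κ|x|} this yields −2κ = −2mg/ℏ², so κ = mg/ℏ² = 7.830.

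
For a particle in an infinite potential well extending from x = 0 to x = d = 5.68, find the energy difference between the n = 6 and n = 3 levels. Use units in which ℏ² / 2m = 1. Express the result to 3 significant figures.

E_n = n²π²ℏ²/(2md²), so ΔE = (6² − 3²) π²ℏ²/(2md²).
ΔE = 27 × π² / (2 × 0.5 × 5.68²) = 8.260.

ΔE = 8.26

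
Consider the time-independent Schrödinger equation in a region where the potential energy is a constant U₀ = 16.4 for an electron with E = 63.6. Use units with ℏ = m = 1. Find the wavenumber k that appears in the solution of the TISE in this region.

k = 9.72

With E > U₀ the solution is oscillatory, ψ ∝ e^{±ikx} with k = √(2m(E − U₀))/ℏ.
k = √(2 × 1 × 47.2) = 9.716.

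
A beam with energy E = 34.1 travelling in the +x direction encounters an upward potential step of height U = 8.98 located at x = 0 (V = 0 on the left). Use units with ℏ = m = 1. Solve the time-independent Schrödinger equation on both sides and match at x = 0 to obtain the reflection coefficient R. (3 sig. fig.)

R = 0.00582

On each side the TISE gives plane waves with k = √(2m(E − V))/ℏ: k₁ = √(2·1·34.1) = 8.258, k₂ = √(2·1·25.12) = 7.088.
Continuity of ψ and ψ′ at the step yields the reflection amplitude r = (k₁ − k₂)/(k₁ + k₂) = 0.07626; thus R = |r|² = 0.005816, T = 0.9942.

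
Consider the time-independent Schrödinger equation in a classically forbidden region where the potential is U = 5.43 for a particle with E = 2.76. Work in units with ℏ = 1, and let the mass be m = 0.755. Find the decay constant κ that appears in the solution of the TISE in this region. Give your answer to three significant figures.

κ = 2.01

Since E < U the TISE in this region is ψ'' = κ²ψ with κ = √(2m(U − E))/ℏ.
κ = √(2 × 0.755 × 2.67) = 2.008.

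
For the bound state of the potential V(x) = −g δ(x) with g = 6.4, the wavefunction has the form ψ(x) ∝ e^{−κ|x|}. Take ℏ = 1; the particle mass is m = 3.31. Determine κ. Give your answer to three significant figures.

κ = 21.2

Integrate −(ℏ²/2m)ψ'' − gδ(x)ψ = Eψ from −ε to +ε: the ψ'' term gives ψ'(0⁺) − ψ'(0⁻) and the δ term gives −(2mg/ℏ²)ψ(0).
With ψ ∝ e^{−κ|x|} this yields −2κ = −2mg/ℏ², so κ = mg/ℏ² = 21.18.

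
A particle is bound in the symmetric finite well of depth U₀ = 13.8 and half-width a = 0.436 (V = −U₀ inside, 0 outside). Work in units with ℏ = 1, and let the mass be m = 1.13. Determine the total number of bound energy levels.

N = 2

The dimensionless depth is z₀ = a√(2mU₀)/ℏ = 0.436 × √(31.19) = 2.435.
The even/odd transcendental equations gain one root per π/2 in z₀, giving N = 1 + ⌊2z₀/π⌋ = 1 + ⌊1.550⌋ = 2.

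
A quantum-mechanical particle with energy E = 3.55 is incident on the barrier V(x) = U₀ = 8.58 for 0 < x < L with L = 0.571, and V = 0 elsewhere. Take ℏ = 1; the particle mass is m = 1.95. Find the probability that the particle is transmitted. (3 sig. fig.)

T = 0.0244

Since E < U₀ the interior solution is evanescent with decay constant κ = √(2m(U₀ − E))/ℏ = 4.429.
κL = 2.529, sinh(κL) = 6.231.
The exact tunnelling result is T⁻¹ = 1 + U₀² sinh²(κL) / [4E(U₀ − E)] = 41.01, so T = 0.0244.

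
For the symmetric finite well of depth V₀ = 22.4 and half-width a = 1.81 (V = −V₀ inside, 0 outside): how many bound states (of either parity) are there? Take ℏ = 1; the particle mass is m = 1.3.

N = 9

The dimensionless depth is z₀ = a√(2mV₀)/ℏ = 1.81 × √(58.24) = 13.81.
The even/odd transcendental equations gain one root per π/2 in z₀, giving N = 1 + ⌊2z₀/π⌋ = 1 + ⌊8.794⌋ = 9.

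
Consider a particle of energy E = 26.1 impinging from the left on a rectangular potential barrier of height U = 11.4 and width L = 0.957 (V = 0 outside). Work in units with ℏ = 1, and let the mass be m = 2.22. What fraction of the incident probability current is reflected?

Above the barrier the interior wavenumber is k₂ = √(2m(E − U))/ℏ = 8.079, giving phase k₂L = 7.731.
T = [1 + U² sin²(k₂L) / (4E(E − U))]⁻¹ = 1/1.083 = 0.923.
R = 1 − T = 0.0770.

R = 0.0770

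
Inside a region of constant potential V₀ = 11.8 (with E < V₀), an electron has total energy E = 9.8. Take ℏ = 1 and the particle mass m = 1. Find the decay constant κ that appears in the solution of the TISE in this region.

κ = 2.00

Since E < V₀ the TISE in this region is ψ'' = κ²ψ with κ = √(2m(V₀ − E))/ℏ.
κ = √(2 × 1 × 2) = 2.000.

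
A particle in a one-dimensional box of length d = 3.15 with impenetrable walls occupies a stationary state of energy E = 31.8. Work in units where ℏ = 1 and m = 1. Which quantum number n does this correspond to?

n = 8

For an infinite well E_n = n²π²ℏ²/(2md²), so n = (d/πℏ)√(2mE).
n = (3.15/π) × √(2 × 1 × 31.8) = 7.996 → n = 8.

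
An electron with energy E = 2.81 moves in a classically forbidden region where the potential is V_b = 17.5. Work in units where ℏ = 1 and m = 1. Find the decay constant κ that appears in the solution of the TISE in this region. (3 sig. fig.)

Since E < V_b the TISE in this region is ψ'' = κ²ψ with κ = √(2m(V_b − E))/ℏ.
κ = √(2 × 1 × 14.69) = 5.420.

κ = 5.42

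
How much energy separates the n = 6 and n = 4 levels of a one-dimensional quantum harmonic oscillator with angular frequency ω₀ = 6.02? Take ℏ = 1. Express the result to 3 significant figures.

E_n = ℏω₀(n + ½), so ΔE = (6 − 4) ℏω₀ = 2 × 6.02 = 12.04.

ΔE = 12.0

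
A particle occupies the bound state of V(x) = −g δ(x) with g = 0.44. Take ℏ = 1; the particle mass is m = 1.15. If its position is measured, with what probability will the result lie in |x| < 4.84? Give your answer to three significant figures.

The normalised bound state is ψ = √κ e^{−κ|x|} with κ = mg/ℏ² = 0.5060.
P(|x| < d) = ∫_{−d}^{d} κ e^{−2κ|x|} dx = 1 − e^{−2κd} = 1 − e^{−4.898} = 0.9925.

P = 0.993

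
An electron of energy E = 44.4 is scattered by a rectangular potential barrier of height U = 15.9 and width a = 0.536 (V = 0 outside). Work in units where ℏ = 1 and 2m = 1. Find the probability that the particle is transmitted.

T = 0.996

Above the barrier the interior wavenumber is k₂ = √(2m(E − U))/ℏ = 5.339, giving phase k₂a = 2.861.
Matching at both interfaces gives T⁻¹ = 1 + U² sin²(k₂a) / [4E(E − U)] = 1.004, hence T = 0.996.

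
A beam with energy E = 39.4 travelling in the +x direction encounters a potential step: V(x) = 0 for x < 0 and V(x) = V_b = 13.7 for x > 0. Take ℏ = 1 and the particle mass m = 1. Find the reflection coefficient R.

R = 0.0113

The wavenumbers are k₁ = √(2mE)/ℏ = 8.877 on the left and k₂ = √(2m(E − V_b))/ℏ = 7.169 on the right.
Continuity of ψ and ψ′ at the step yields the reflection amplitude r = (k₁ − k₂)/(k₁ + k₂) = 0.1064; thus R = |r|² = 0.01132, T = 0.9887.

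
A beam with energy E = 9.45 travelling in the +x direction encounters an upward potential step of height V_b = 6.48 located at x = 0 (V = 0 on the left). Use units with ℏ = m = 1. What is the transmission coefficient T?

T = 0.921

On each side the TISE gives plane waves with k = √(2m(E − V))/ℏ: k₁ = √(2·1·9.45) = 4.347, k₂ = √(2·1·2.97) = 2.437.
Matching ψ and ψ′ at x = 0 gives r = (k₁ − k₂)/(k₁ + k₂), so R = r² = 0.07927 and T = 1 − R = 0.9207.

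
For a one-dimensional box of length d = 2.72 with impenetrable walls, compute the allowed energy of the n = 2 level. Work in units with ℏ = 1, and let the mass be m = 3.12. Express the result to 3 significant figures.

E = 0.855

Requiring ψ(0) = ψ(d) = 0 quantises k = nπ/d, hence E_n = ℏ²k²/2m = n²π²ℏ²/(2md²).
E_2 = 2² × π² / (2 × 3.12 × 2.72²) = 0.8551.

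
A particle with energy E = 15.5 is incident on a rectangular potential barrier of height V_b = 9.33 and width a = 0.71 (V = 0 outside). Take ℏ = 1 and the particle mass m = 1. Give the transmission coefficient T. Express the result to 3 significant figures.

Above the barrier the interior wavenumber is k₂ = √(2m(E − V_b))/ℏ = 3.513, giving phase k₂a = 2.494.
T = [1 + V_b² sin²(k₂a) / (4E(E − V_b))]⁻¹ = 1/1.083 = 0.924.

T = 0.924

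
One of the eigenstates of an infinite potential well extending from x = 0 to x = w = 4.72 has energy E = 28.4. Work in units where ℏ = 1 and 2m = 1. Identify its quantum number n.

From E_n = n²π²ℏ²/(2mw²) invert to n = √(2mw²E)/(πℏ).
n = (4.72/π) × √(2 × 0.5 × 28.4) = 8.007 → n = 8.

n = 8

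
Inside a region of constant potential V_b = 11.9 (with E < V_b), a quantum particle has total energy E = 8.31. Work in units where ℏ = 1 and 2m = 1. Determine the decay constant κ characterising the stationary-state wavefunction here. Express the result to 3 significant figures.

κ = 1.89

Since E < V_b the TISE in this region is ψ'' = κ²ψ with κ = √(2m(V_b − E))/ℏ.
κ = √(2 × 0.5 × 3.59) = 1.895.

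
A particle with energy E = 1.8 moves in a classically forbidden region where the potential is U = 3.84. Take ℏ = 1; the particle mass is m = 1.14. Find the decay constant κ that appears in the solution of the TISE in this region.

κ = 2.16

Since E < U the TISE in this region is ψ'' = κ²ψ with κ = √(2m(U − E))/ℏ.
κ = √(2 × 1.14 × 2.04) = 2.157.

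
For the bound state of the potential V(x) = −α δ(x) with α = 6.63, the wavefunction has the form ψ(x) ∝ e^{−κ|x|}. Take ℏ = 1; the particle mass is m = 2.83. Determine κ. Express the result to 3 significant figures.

κ = 18.8

Integrate −(ℏ²/2m)ψ'' − αδ(x)ψ = Eψ from −ε to +ε: the ψ'' term gives ψ'(0⁺) − ψ'(0⁻) and the δ term gives −(2mα/ℏ²)ψ(0).
With ψ ∝ e^{−κ|x|} this yields −2κ = −2mα/ℏ², so κ = mα/ℏ² = 18.76.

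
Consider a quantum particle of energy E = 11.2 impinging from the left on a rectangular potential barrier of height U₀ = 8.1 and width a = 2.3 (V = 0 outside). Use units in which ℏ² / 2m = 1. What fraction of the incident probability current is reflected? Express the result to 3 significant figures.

R = 0.227

E > U₀: inside the barrier k₂ = √(2m(E − U₀))/ℏ = 1.761, k₂a = 4.050.
Matching at both interfaces gives T⁻¹ = 1 + U₀² sin²(k₂a) / [4E(E − U₀)] = 1.294, hence T = 0.773.
R = 1 − T = 0.227.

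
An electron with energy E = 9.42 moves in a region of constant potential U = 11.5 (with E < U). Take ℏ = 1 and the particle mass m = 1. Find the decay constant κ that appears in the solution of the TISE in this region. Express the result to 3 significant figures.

Since E < U the TISE in this region is ψ'' = κ²ψ with κ = √(2m(U − E))/ℏ.
κ = √(2 × 1 × 2.08) = 2.040.

κ = 2.04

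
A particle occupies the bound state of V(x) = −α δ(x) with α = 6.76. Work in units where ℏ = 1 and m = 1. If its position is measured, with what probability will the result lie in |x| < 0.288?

P = 0.980

The normalised bound state is ψ = √κ e^{−κ|x|} with κ = mα/ℏ² = 6.760.
P(|x| < d) = ∫_{−d}^{d} κ e^{−2κ|x|} dx = 1 − e^{−2κd} = 1 − e^{−3.894} = 0.9796.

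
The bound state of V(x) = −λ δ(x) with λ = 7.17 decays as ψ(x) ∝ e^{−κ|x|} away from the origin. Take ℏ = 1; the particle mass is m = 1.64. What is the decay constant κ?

Integrate −(ℏ²/2m)ψ'' − λδ(x)ψ = Eψ from −ε to +ε: the ψ'' term gives ψ'(0⁺) − ψ'(0⁻) and the δ term gives −(2mλ/ℏ²)ψ(0).
With ψ ∝ e^{−κ|x|} this yields −2κ = −2mλ/ℏ², so κ = mλ/ℏ² = 11.76.

κ = 11.8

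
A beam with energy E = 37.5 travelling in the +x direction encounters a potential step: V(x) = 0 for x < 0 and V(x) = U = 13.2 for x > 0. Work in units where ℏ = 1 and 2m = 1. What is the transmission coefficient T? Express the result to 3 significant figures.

T = 0.988

The wavenumbers are k₁ = √(2mE)/ℏ = 6.124 on the left and k₂ = √(2m(E − U))/ℏ = 4.930 on the right.
Continuity of ψ and ψ′ at the step yields the reflection amplitude r = (k₁ − k₂)/(k₁ + k₂) = 0.1080; thus R = |r|² = 0.01167, T = 0.9883.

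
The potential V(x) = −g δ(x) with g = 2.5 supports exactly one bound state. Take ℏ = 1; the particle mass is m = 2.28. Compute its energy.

E = -7.13

For x ≠ 0 the bound state is ψ ∝ e^{−κ|x|}; integrating the TISE across the delta gives the cusp condition 2κ = 2mg/ℏ², so κ = 5.700.
Then E = −ℏ²κ²/(2m) = −mg²/(2ℏ²) = -7.125.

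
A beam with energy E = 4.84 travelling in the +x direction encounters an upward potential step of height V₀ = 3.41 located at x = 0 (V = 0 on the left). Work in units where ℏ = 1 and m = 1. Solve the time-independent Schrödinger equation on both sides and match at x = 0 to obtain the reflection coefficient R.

The wavenumbers are k₁ = √(2mE)/ℏ = 3.111 on the left and k₂ = √(2m(E − V₀))/ℏ = 1.691 on the right.
Matching ψ and ψ′ at x = 0 gives r = (k₁ − k₂)/(k₁ + k₂), so R = r² = 0.08744 and T = 1 − R = 0.9126.

R = 0.0874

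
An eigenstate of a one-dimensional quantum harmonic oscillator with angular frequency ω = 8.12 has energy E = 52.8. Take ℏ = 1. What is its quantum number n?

Invert E_n = (n + ½)ℏω: n = E/ℏω − ½ = 6.002, so n = 6.

n = 6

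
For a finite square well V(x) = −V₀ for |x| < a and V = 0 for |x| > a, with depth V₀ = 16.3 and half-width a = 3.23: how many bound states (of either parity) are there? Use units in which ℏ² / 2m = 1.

Define the well-strength parameter z₀ = (a/ℏ)√(2mV₀) = 3.23 × √(2·0.5·16.3) = 13.04.
The even/odd transcendental equations gain one root per π/2 in z₀, giving N = 1 + ⌊2z₀/π⌋ = 1 + ⌊8.302⌋ = 9.

N = 9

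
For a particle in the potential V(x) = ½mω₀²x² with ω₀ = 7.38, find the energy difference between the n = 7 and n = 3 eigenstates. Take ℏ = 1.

ΔE = 29.5

E_n = ℏω₀(n + ½), so ΔE = (7 − 3) ℏω₀ = 4 × 7.38 = 29.52.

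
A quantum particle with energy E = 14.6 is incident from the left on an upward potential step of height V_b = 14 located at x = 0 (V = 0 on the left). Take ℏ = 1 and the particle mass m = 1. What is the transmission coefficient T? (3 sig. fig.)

The wavenumbers are k₁ = √(2mE)/ℏ = 5.404 on the left and k₂ = √(2m(E − V_b))/ℏ = 1.095 on the right.
Continuity of ψ and ψ′ at the step yields the reflection amplitude r = (k₁ − k₂)/(k₁ + k₂) = 0.6629; thus R = |r|² = 0.4394, T = 0.5606.

T = 0.561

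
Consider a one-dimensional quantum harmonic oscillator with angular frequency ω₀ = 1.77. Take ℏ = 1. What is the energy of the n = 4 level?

E = 7.97

The oscillator eigenvalues are E_n = ℏω₀(n + ½), so E_4 = 1.77 × 4.5 = 7.965.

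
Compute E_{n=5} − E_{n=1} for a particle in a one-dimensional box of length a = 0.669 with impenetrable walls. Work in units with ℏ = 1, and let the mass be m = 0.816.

E_n = n²π²ℏ²/(2ma²), so ΔE = (5² − 1²) π²ℏ²/(2ma²).
ΔE = 24 × π² / (2 × 0.816 × 0.669²) = 324.3.

ΔE = 324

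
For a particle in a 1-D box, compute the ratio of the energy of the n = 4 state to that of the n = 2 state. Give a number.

E_n = n²π²ℏ²/(2mL²) so the ratio is n₂²/n₁² = 16/4 = 4.

4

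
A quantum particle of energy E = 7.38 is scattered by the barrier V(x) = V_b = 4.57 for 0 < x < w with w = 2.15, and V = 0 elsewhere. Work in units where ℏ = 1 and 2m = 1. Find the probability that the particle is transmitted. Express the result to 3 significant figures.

E > V_b: inside the barrier k₂ = √(2m(E − V_b))/ℏ = 1.676, k₂w = 3.604.
Matching at both interfaces gives T⁻¹ = 1 + V_b² sin²(k₂w) / [4E(E − V_b)] = 1.050, hence T = 0.952.

T = 0.952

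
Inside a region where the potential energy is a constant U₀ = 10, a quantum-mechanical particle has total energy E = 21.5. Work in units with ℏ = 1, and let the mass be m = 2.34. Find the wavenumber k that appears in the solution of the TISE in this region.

k = 7.34

With E > U₀ the solution is oscillatory, ψ ∝ e^{±ikx} with k = √(2m(E − U₀))/ℏ.
k = √(2 × 2.34 × 11.5) = 7.336.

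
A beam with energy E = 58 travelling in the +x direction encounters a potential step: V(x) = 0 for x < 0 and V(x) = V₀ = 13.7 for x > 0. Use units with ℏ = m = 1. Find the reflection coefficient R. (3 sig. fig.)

R = 0.00452

The wavenumbers are k₁ = √(2mE)/ℏ = 10.77 on the left and k₂ = √(2m(E − V₀))/ℏ = 9.413 on the right.
Continuity of ψ and ψ′ at the step yields the reflection amplitude r = (k₁ − k₂)/(k₁ + k₂) = 0.06726; thus R = |r|² = 0.004524, T = 0.9955.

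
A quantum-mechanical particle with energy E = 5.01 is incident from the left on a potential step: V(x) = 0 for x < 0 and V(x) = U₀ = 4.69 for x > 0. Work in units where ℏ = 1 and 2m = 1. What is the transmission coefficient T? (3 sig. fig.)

T = 0.644

The wavenumbers are k₁ = √(2mE)/ℏ = 2.238 on the left and k₂ = √(2m(E − U₀))/ℏ = 0.5657 on the right.
Continuity of ψ and ψ′ at the step yields the reflection amplitude r = (k₁ − k₂)/(k₁ + k₂) = 0.5965; thus R = |r|² = 0.3558, T = 0.6442.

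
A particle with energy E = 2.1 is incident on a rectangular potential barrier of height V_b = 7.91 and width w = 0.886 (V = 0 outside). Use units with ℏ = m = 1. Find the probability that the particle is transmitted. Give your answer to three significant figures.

Since E < V_b the interior solution is evanescent with decay constant κ = √(2m(V_b − E))/ℏ = 3.409.
κw = 3.020, sinh(κw) = 10.22.
The exact tunnelling result is T⁻¹ = 1 + V_b² sinh²(κw) / [4E(V_b − E)] = 135.0, so T = 0.00741.

T = 0.00741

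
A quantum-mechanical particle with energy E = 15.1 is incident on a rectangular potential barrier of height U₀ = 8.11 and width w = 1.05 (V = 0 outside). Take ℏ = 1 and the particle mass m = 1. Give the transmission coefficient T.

E > U₀: inside the barrier k₂ = √(2m(E − U₀))/ℏ = 3.739, k₂w = 3.926.
T = [1 + U₀² sin²(k₂w) / (4E(E − U₀))]⁻¹ = 1/1.078 = 0.928.

T = 0.928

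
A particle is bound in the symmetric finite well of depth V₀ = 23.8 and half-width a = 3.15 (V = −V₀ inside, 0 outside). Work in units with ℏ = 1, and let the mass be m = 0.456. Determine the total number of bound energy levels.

Define the well-strength parameter z₀ = (a/ℏ)√(2mV₀) = 3.15 × √(2·0.456·23.8) = 14.68.
The even/odd transcendental equations gain one root per π/2 in z₀, giving N = 1 + ⌊2z₀/π⌋ = 1 + ⌊9.343⌋ = 10.

N = 10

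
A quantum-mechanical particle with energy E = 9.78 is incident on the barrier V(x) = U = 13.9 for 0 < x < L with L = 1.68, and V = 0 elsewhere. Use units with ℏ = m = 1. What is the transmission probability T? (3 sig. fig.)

T = 0.000216

Since E < U the interior solution is evanescent with decay constant κ = √(2m(U − E))/ℏ = 2.871.
κL = 4.823, sinh(κL) = 62.13.
Matching ψ, ψ′ at both faces gives T = [1 + U² sinh²(κL) / (4E(U − E))]⁻¹ = 1/4629 = 0.000216.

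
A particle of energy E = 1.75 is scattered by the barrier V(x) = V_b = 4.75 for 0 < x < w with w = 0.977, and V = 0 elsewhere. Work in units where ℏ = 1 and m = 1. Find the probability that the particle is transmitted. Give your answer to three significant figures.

E < V_b: inside the barrier ψ ∝ e^{±κx} with κ = √(2m(V_b − E))/ℏ = 2.449.
κw = 2.393, sinh(κw) = 5.428.
Matching ψ, ψ′ at both faces gives T = [1 + V_b² sinh²(κw) / (4E(V_b − E))]⁻¹ = 1/32.66 = 0.0306.

T = 0.0306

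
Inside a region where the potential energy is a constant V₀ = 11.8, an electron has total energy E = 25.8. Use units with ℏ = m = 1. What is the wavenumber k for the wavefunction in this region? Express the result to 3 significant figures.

k = 5.29

With E > V₀ the solution is oscillatory, ψ ∝ e^{±ikx} with k = √(2m(E − V₀))/ℏ.
k = √(2 × 1 × 14) = 5.292.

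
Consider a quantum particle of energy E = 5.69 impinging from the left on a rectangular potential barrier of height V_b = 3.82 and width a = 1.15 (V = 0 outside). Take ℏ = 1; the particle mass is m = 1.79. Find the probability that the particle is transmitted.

E > V_b: inside the barrier k₂ = √(2m(E − V_b))/ℏ = 2.587, k₂a = 2.976.
T = [1 + V_b² sin²(k₂a) / (4E(E − V_b))]⁻¹ = 1/1.009 = 0.991.

T = 0.991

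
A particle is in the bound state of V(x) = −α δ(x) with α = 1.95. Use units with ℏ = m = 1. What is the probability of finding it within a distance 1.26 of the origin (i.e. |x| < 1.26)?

P = 0.993

The normalised bound state is ψ = √κ e^{−κ|x|} with κ = mα/ℏ² = 1.950.
P(|x| < d) = ∫_{−d}^{d} κ e^{−2κ|x|} dx = 1 − e^{−2κd} = 1 − e^{−4.914} = 0.9927.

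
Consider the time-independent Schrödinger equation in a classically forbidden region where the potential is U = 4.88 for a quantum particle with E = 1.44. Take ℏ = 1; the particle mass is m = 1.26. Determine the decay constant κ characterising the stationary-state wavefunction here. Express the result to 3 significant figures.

κ = 2.94

Since E < U the TISE in this region is ψ'' = κ²ψ with κ = √(2m(U − E))/ℏ.
κ = √(2 × 1.26 × 3.44) = 2.944.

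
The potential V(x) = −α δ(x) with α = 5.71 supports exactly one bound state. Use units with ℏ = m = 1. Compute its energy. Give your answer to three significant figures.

E = -16.3

For x ≠ 0 the bound state is ψ ∝ e^{−κ|x|}; integrating the TISE across the delta gives the cusp condition 2κ = 2mα/ℏ², so κ = 5.710.
Then E = −ℏ²κ²/(2m) = −mα²/(2ℏ²) = -16.30.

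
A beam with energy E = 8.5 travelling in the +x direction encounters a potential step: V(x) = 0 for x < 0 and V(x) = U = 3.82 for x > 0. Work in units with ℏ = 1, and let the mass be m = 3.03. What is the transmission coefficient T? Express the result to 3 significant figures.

T = 0.978

The wavenumbers are k₁ = √(2mE)/ℏ = 7.177 on the left and k₂ = √(2m(E − U))/ℏ = 5.325 on the right.
Matching ψ and ψ′ at x = 0 gives r = (k₁ − k₂)/(k₁ + k₂), so R = r² = 0.02193 and T = 1 − R = 0.9781.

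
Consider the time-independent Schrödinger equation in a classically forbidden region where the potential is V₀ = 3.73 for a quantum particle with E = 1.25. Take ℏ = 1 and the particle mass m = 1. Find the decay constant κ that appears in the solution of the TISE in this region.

Since E < V₀ the TISE in this region is ψ'' = κ²ψ with κ = √(2m(V₀ − E))/ℏ.
κ = √(2 × 1 × 2.48) = 2.227.

κ = 2.23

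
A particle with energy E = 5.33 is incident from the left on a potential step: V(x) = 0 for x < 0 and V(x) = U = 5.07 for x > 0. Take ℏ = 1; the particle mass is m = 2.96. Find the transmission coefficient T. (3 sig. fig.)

On each side the TISE gives plane waves with k = √(2m(E − V))/ℏ: k₁ = √(2·2.96·5.33) = 5.617, k₂ = √(2·2.96·0.26) = 1.241.
Continuity of ψ and ψ′ at the step yields the reflection amplitude r = (k₁ − k₂)/(k₁ + k₂) = 0.6382; thus R = |r|² = 0.4073, T = 0.5927.

T = 0.593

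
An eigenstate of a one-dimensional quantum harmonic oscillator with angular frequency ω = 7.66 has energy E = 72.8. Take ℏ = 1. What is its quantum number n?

Invert E_n = (n + ½)ℏω: n = E/ℏω − ½ = 9.004, so n = 9.

n = 9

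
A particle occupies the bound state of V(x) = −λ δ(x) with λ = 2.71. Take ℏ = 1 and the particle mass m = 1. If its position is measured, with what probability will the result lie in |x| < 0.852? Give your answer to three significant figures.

The normalised bound state is ψ = √κ e^{−κ|x|} with κ = mλ/ℏ² = 2.710.
P(|x| < d) = ∫_{−d}^{d} κ e^{−2κ|x|} dx = 1 − e^{−2κd} = 1 − e^{−4.618} = 0.9901.

P = 0.990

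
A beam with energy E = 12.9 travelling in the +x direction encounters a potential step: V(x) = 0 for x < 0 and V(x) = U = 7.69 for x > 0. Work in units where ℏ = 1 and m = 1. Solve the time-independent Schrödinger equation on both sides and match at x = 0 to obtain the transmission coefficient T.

On each side the TISE gives plane waves with k = √(2m(E − V))/ℏ: k₁ = √(2·1·12.9) = 5.079, k₂ = √(2·1·5.21) = 3.228.
Continuity of ψ and ψ′ at the step yields the reflection amplitude r = (k₁ − k₂)/(k₁ + k₂) = 0.2229; thus R = |r|² = 0.04967, T = 0.9503.

T = 0.950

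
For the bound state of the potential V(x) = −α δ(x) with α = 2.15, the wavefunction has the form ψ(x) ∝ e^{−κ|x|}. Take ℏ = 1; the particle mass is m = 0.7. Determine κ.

Integrating the TISE across x = 0 gives the cusp condition ψ'(0⁺) − ψ'(0⁻) = −(2mα/ℏ²)ψ(0).
With ψ ∝ e^{−κ|x|} this yields −2κ = −2mα/ℏ², so κ = mα/ℏ² = 1.505.

κ = 1.51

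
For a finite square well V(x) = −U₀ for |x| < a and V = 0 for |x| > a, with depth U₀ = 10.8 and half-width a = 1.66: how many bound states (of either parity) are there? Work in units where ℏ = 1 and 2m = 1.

Define the well-strength parameter z₀ = (a/ℏ)√(2mU₀) = 1.66 × √(2·0.5·10.8) = 5.455.
The even/odd transcendental equations gain one root per π/2 in z₀, giving N = 1 + ⌊2z₀/π⌋ = 1 + ⌊3.473⌋ = 4.

N = 4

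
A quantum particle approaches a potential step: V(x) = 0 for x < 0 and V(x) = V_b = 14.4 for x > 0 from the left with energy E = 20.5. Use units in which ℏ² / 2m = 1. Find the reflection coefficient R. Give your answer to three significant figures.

The wavenumbers are k₁ = √(2mE)/ℏ = 4.528 on the left and k₂ = √(2m(E − V_b))/ℏ = 2.470 on the right.
Matching ψ and ψ′ at x = 0 gives r = (k₁ − k₂)/(k₁ + k₂), so R = r² = 0.08649 and T = 1 − R = 0.9135.

R = 0.0865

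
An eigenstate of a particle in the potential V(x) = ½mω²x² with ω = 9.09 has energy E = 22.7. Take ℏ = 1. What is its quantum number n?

n = 2

E_n = ℏω(n + ½) ⇒ n = E/(ℏω) − ½ = 22.7/9.09 − 0.5 = 1.997 → n = 2.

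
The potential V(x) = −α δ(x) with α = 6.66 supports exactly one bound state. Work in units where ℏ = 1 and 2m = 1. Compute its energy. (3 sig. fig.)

For x ≠ 0 the bound state is ψ ∝ e^{−κ|x|}; integrating the TISE across the delta gives the cusp condition 2κ = 2mα/ℏ², so κ = 3.330.
Then E = −ℏ²κ²/(2m) = −mα²/(2ℏ²) = -11.09.

E = -11.1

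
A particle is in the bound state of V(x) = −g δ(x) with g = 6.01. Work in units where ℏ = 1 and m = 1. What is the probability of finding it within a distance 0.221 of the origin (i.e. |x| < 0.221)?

The normalised bound state is ψ = √κ e^{−κ|x|} with κ = mg/ℏ² = 6.010.
P(|x| < d) = ∫_{−d}^{d} κ e^{−2κ|x|} dx = 1 − e^{−2κd} = 1 − e^{−2.656} = 0.9298.

P = 0.930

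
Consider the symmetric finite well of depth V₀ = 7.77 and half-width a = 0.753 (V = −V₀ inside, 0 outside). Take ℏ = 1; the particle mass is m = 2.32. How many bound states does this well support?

N = 3

Define the well-strength parameter z₀ = (a/ℏ)√(2mV₀) = 0.753 × √(2·2.32·7.77) = 4.521.
A new bound state (alternating even/odd) appears each time z₀ passes a multiple of π/2, so N = ⌊2z₀/π⌋ + 1 = ⌊2.878⌋ + 1 = 3.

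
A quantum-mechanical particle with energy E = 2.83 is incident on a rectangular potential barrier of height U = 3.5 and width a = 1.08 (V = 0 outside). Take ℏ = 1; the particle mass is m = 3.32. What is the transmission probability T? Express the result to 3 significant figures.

Since E < U the interior solution is evanescent with decay constant κ = √(2m(U − E))/ℏ = 2.109.
κa = 2.278, sinh(κa) = 4.827.
Matching ψ, ψ′ at both faces gives T = [1 + U² sinh²(κa) / (4E(U − E))]⁻¹ = 1/38.63 = 0.0259.

T = 0.0259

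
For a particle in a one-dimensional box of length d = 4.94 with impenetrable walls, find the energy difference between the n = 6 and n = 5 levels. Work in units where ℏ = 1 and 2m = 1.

ΔE = 4.45

E_n = n²π²ℏ²/(2md²), so ΔE = (6² − 5²) π²ℏ²/(2md²).
ΔE = 11 × π² / (2 × 0.5 × 4.94²) = 4.449.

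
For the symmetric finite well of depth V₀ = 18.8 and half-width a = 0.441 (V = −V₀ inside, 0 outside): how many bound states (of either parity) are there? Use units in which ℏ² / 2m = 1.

The dimensionless depth is z₀ = a√(2mV₀)/ℏ = 0.441 × √(18.80) = 1.912.
A new bound state (alternating even/odd) appears each time z₀ passes a multiple of π/2, so N = ⌊2z₀/π⌋ + 1 = ⌊1.217⌋ + 1 = 2.

N = 2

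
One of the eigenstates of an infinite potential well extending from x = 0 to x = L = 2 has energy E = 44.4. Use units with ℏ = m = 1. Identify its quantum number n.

From E_n = n²π²ℏ²/(2mL²) invert to n = √(2mL²E)/(πℏ).
n = (2/π) × √(2 × 1 × 44.4) = 5.999 → n = 6.

n = 6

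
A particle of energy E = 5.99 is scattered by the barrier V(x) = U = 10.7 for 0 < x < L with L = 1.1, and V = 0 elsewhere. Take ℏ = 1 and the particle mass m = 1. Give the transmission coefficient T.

T = 0.00460

Since E < U the interior solution is evanescent with decay constant κ = √(2m(U − E))/ℏ = 3.069.
κL = 3.376, sinh(κL) = 14.61.
The exact tunnelling result is T⁻¹ = 1 + U² sinh²(κL) / [4E(U − E)] = 217.6, so T = 0.00460.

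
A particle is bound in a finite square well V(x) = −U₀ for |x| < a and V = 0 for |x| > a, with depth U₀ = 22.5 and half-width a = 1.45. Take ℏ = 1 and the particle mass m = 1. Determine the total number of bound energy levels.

N = 7

Define the well-strength parameter z₀ = (a/ℏ)√(2mU₀) = 1.45 × √(2·1·22.5) = 9.727.
The even/odd transcendental equations gain one root per π/2 in z₀, giving N = 1 + ⌊2z₀/π⌋ = 1 + ⌊6.192⌋ = 7.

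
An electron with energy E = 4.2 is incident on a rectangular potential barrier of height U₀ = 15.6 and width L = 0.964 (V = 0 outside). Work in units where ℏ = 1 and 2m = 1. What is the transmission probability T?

E < U₀: inside the barrier ψ ∝ e^{±κx} with κ = √(2m(U₀ − E))/ℏ = 3.376.
κL = 3.255, sinh(κL) = 12.94.
Matching ψ, ψ′ at both faces gives T = [1 + U₀² sinh²(κL) / (4E(U₀ − E))]⁻¹ = 1/213.7 = 0.00468.

T = 0.00468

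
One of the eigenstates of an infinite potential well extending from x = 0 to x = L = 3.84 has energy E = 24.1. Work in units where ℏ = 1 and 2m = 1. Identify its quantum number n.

From E_n = n²π²ℏ²/(2mL²) invert to n = √(2mL²E)/(πℏ).
n = (3.84/π) × √(2 × 0.5 × 24.1) = 6.001 → n = 6.

n = 6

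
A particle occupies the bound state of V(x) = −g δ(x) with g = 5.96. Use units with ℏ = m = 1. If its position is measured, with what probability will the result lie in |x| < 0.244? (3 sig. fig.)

P = 0.945

The normalised bound state is ψ = √κ e^{−κ|x|} with κ = mg/ℏ² = 5.960.
P(|x| < d) = ∫_{−d}^{d} κ e^{−2κ|x|} dx = 1 − e^{−2κd} = 1 − e^{−2.908} = 0.9454.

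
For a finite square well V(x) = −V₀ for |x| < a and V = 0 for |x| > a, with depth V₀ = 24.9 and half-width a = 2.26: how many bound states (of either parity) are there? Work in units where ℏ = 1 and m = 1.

The dimensionless depth is z₀ = a√(2mV₀)/ℏ = 2.26 × √(49.80) = 15.95.
A new bound state (alternating even/odd) appears each time z₀ passes a multiple of π/2, so N = ⌊2z₀/π⌋ + 1 = ⌊10.15⌋ + 1 = 11.

N = 11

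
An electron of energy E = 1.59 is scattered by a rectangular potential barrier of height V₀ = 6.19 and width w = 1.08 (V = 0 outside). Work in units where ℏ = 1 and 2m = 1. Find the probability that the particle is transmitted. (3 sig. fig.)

E < V₀: inside the barrier ψ ∝ e^{±κx} with κ = √(2m(V₀ − E))/ℏ = 2.145.
κw = 2.316, sinh(κw) = 5.020.
The exact tunnelling result is T⁻¹ = 1 + V₀² sinh²(κw) / [4E(V₀ − E)] = 34.00, so T = 0.0294.

T = 0.0294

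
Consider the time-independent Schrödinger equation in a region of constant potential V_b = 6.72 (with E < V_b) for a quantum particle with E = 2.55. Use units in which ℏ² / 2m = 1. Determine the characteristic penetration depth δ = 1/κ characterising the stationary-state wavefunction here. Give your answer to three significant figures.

Since E < V_b the TISE in this region is ψ'' = κ²ψ with κ = √(2m(V_b − E))/ℏ.
κ = √(2 × 0.5 × 4.17) = 2.042. The penetration depth is δ = 1/κ = 0.490.

δ = 0.490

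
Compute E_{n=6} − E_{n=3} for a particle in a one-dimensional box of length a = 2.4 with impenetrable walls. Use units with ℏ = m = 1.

E_n = n²π²ℏ²/(2ma²), so ΔE = (6² − 3²) π²ℏ²/(2ma²).
ΔE = 27 × π² / (2 × 1 × 2.4²) = 23.13.

ΔE = 23.1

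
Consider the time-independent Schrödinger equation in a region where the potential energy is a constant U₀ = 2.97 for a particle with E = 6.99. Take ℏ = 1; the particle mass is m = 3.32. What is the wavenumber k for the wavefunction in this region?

With E > U₀ the solution is oscillatory, ψ ∝ e^{±ikx} with k = √(2m(E − U₀))/ℏ.
k = √(2 × 3.32 × 4.02) = 5.167.

k = 5.17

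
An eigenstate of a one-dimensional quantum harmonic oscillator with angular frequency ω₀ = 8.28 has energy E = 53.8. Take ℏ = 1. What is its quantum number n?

Invert E_n = (n + ½)ℏω₀: n = E/ℏω₀ − ½ = 5.998, so n = 6.

n = 6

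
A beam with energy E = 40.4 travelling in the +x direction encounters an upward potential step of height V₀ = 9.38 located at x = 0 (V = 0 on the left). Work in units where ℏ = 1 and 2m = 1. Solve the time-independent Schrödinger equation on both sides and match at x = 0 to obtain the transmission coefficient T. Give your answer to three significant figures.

The wavenumbers are k₁ = √(2mE)/ℏ = 6.356 on the left and k₂ = √(2m(E − V₀))/ℏ = 5.570 on the right.
Continuity of ψ and ψ′ at the step yields the reflection amplitude r = (k₁ − k₂)/(k₁ + k₂) = 0.06595; thus R = |r|² = 0.004350, T = 0.9957.

T = 0.996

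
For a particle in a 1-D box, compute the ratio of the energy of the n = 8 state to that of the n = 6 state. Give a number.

E_n = n²π²ℏ²/(2mL²) so the ratio is n₂²/n₁² = 64/36 = 1.77778.

1.77778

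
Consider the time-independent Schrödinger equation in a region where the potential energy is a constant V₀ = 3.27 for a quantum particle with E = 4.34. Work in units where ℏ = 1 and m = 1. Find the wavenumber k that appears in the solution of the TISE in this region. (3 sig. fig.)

k = 1.46

With E > V₀ the solution is oscillatory, ψ ∝ e^{±ikx} with k = √(2m(E − V₀))/ℏ.
k = √(2 × 1 × 1.07) = 1.463.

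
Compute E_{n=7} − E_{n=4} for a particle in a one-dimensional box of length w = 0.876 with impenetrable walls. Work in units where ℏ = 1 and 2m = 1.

E_n = n²π²ℏ²/(2mw²), so ΔE = (7² − 4²) π²ℏ²/(2mw²).
ΔE = 33 × π² / (2 × 0.5 × 0.876²) = 424.4.

ΔE = 424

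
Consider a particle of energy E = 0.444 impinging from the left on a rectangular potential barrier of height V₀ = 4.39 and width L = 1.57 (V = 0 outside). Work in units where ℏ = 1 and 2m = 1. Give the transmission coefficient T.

Since E < V₀ the interior solution is evanescent with decay constant κ = √(2m(V₀ − E))/ℏ = 1.986.
κL = 3.119, sinh(κL) = 11.29.
The exact tunnelling result is T⁻¹ = 1 + V₀² sinh²(κL) / [4E(V₀ − E)] = 351.3, so T = 0.00285.

T = 0.00285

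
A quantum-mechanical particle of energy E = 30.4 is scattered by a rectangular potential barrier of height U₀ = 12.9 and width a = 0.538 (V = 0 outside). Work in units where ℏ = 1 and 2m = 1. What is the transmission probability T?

T = 0.955

Above the barrier the interior wavenumber is k₂ = √(2m(E − U₀))/ℏ = 4.183, giving phase k₂a = 2.251.
Matching at both interfaces gives T⁻¹ = 1 + U₀² sin²(k₂a) / [4E(E − U₀)] = 1.047, hence T = 0.955.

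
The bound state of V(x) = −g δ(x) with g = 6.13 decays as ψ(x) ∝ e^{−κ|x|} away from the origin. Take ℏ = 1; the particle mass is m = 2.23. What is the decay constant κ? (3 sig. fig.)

κ = 13.7

Integrate −(ℏ²/2m)ψ'' − gδ(x)ψ = Eψ from −ε to +ε: the ψ'' term gives ψ'(0⁺) − ψ'(0⁻) and the δ term gives −(2mg/ℏ²)ψ(0).
With ψ ∝ e^{−κ|x|} this yields −2κ = −2mg/ℏ², so κ = mg/ℏ² = 13.67.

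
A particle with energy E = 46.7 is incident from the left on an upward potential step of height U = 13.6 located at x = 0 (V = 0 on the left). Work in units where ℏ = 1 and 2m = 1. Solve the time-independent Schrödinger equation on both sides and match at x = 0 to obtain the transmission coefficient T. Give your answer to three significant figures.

The wavenumbers are k₁ = √(2mE)/ℏ = 6.834 on the left and k₂ = √(2m(E − U))/ℏ = 5.753 on the right.
Matching ψ and ψ′ at x = 0 gives r = (k₁ − k₂)/(k₁ + k₂), so R = r² = 0.007369 and T = 1 − R = 0.9926.

T = 0.993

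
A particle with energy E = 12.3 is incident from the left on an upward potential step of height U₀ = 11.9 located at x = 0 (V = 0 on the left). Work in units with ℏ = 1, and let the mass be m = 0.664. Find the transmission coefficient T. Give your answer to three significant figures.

On each side the TISE gives plane waves with k = √(2m(E − V))/ℏ: k₁ = √(2·0.664·12.3) = 4.042, k₂ = √(2·0.664·0.4) = 0.7288.
Continuity of ψ and ψ′ at the step yields the reflection amplitude r = (k₁ − k₂)/(k₁ + k₂) = 0.6944; thus R = |r|² = 0.4822, T = 0.5178.

T = 0.518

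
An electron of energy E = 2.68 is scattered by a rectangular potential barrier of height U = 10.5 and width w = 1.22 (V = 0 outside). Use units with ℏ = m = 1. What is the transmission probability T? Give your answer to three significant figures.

Since E < U the interior solution is evanescent with decay constant κ = √(2m(U − E))/ℏ = 3.955.
κw = 4.825, sinh(κw) = 62.28.
The exact tunnelling result is T⁻¹ = 1 + U² sinh²(κw) / [4E(U − E)] = 5102, so T = 0.000196.

T = 0.000196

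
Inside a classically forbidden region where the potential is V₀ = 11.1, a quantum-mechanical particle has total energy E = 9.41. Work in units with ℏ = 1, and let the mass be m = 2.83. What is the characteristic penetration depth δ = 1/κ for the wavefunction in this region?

δ = 0.323

Since E < V₀ the TISE in this region is ψ'' = κ²ψ with κ = √(2m(V₀ − E))/ℏ.
κ = √(2 × 2.83 × 1.69) = 3.093. The penetration depth is δ = 1/κ = 0.323.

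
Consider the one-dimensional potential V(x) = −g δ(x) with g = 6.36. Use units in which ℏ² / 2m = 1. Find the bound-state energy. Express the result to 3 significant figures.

The bound state is ψ(x) = √κ e^{−κ|x|}. The derivative jump ψ'(0⁺) − ψ'(0⁻) = −(2mg/ℏ²)ψ(0) fixes κ = mg/ℏ² = 3.180.
Then E = −ℏ²κ²/(2m) = −mg²/(2ℏ²) = -10.11.

E = -10.1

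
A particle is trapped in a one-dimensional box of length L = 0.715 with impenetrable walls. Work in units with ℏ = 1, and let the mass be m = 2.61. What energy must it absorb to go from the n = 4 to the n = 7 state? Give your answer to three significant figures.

E_n = n²π²ℏ²/(2mL²), so ΔE = (7² − 4²) π²ℏ²/(2mL²).
ΔE = 33 × π² / (2 × 2.61 × 0.715²) = 122.0.

ΔE = 122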